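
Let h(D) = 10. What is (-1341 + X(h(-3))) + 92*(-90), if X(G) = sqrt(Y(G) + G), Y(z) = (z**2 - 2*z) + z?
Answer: -9611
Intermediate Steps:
Y(z) = z**2 - z
X(G) = sqrt(G + G*(-1 + G)) (X(G) = sqrt(G*(-1 + G) + G) = sqrt(G + G*(-1 + G)))
(-1341 + X(h(-3))) + 92*(-90) = (-1341 + sqrt(10**2)) + 92*(-90) = (-1341 + sqrt(100)) - 8280 = (-1341 + 10) - 8280 = -1331 - 8280 = -9611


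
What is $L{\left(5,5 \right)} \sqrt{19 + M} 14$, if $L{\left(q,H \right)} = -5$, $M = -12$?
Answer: $- 70 \sqrt{7} \approx -185.2$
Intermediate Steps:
$L{\left(5,5 \right)} \sqrt{19 + M} 14 = - 5 \sqrt{19 - 12} \cdot 14 = - 5 \sqrt{7} \cdot 14 = - 70 \sqrt{7}$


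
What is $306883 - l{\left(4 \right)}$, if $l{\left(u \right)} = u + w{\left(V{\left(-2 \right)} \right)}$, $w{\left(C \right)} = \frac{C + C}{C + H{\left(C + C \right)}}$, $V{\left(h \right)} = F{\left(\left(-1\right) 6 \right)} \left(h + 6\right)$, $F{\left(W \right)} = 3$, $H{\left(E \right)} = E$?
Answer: $\frac{920635}{3} \approx 3.0688 \cdot 10^{5}$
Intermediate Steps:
$V{\left(h \right)} = 18 + 3 h$ ($V{\left(h \right)} = 3 \left(h + 6\right) = 3 \left(6 + h\right) = 18 + 3 h$)
$w{\left(C \right)} = \frac{2}{3}$ ($w{\left(C \right)} = \frac{C + C}{C + \left(C + C\right)} = \frac{2 C}{C + 2 C} = \frac{2 C}{3 C} = 2 C \frac{1}{3 C} = \frac{2}{3}$)
$l{\left(u \right)} = \frac{2}{3} + u$ ($l{\left(u \right)} = u + \frac{2}{3} = \frac{2}{3} + u$)
$306883 - l{\left(4 \right)} = 306883 - \left(\frac{2}{3} + 4\right) = 306883 - \frac{14}{3} = \frac{920635}{3}$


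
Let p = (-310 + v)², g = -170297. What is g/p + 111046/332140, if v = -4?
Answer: -11403438541/8186918860 ≈ -1.3929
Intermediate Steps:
p = 98596 (p = (-310 - 4)² = (-314)² = 98596)
g/p + 111046/332140 = -170297/98596 + 111046/332140 = -170297*1/98596 + 111046*(1/332140) = -170297/98596 + 55523/166070 = -11403438541/8186918860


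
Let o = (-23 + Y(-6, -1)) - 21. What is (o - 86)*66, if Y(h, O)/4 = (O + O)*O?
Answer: -8052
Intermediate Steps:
Y(h, O) = 8*O² (Y(h, O) = 4*((O + O)*O) = 4*((2*O)*O) = 4*(2*O²) = 8*O²)
o = -36 (o = (-23 + 8*(-1)²) - 21 = (-23 + 8*1) - 21 = (-23 + 8) - 21 = -15 - 21 = -36)
(o - 86)*66 = (-36 - 86)*66 = -122*66 = -8052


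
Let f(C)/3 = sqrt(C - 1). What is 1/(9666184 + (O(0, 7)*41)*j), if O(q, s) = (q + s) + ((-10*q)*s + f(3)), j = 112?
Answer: 134699/1306349811656 - 287*sqrt(2)/1959524717484 ≈ 1.0290e-7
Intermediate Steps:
f(C) = 3*sqrt(-1 + C) (f(C) = 3*sqrt(C - 1) = 3*sqrt(-1 + C))
O(q, s) = q + s + 3*sqrt(2) - 10*q*s (O(q, s) = (q + s) + ((-10*q)*s + 3*sqrt(-1 + 3)) = (q + s) + (-10*q*s + 3*sqrt(2)) = (q + s) + (3*sqrt(2) - 10*q*s) = q + s + 3*sqrt(2) - 10*q*s)
1/(9666184 + (O(0, 7)*41)*j) = 1/(9666184 + ((0 + 7 + 3*sqrt(2) - 10*0*7)*41)*112) = 1/(9666184 + ((0 + 7 + 3*sqrt(2) + 0)*41)*112) = 1/(9666184 + ((7 + 3*sqrt(2))*41)*112) = 1/(9666184 + (287 + 123*sqrt(2))*112) = 1/(9666184 + (32144 + 13776*sqrt(2))) = 1/(9698328 + 13776*sqrt(2))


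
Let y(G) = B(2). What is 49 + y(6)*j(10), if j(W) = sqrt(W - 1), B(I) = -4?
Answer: 37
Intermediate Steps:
y(G) = -4
j(W) = sqrt(-1 + W)
49 + y(6)*j(10) = 49 - 4*sqrt(-1 + 10) = 49 - 4*sqrt(9) = 49 - 4*3 = 49 - 12 = 37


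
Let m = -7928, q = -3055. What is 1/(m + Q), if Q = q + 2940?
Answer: -1/8043 ≈ -0.00012433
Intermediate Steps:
Q = -115 (Q = -3055 + 2940 = -115)
1/(m + Q) = 1/(-7928 - 115) = 1/(-8043) = -1/8043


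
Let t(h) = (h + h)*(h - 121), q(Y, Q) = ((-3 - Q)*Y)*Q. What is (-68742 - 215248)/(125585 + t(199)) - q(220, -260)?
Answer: 2302508667610/156629 ≈ 1.4700e+7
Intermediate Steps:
q(Y, Q) = Q*Y*(-3 - Q) (q(Y, Q) = (Y*(-3 - Q))*Q = Q*Y*(-3 - Q))
t(h) = 2*h*(-121 + h) (t(h) = (2*h)*(-121 + h) = 2*h*(-121 + h))
(-68742 - 215248)/(125585 + t(199)) - q(220, -260) = (-68742 - 215248)/(125585 + 2*199*(-121 + 199)) - (-1)*(-260)*220*(3 - 260) = -283990/(125585 + 2*199*78) - (-1)*(-260)*220*(-257) = -283990/(125585 + 31044) - 1*(-14700400) = -283990/156629 + 14700400 = 2302508667610/156629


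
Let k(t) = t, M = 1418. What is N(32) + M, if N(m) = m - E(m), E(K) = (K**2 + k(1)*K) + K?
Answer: 362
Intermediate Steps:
E(K) = K**2 + 2*K (E(K) = (K**2 + 1*K) + K = (K**2 + K) + K = (K + K**2) + K = K**2 + 2*K)
N(m) = m - m*(2 + m)
N(32) + M = 32*(-1 - 1*32) + 1418 = 32*(-1 - 32) + 1418 = 32*(-33) + 1418 = -1056 + 1418 = 362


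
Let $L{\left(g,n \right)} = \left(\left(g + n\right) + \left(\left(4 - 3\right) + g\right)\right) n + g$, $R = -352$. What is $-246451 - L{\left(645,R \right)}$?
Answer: $83432$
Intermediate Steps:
$L{\left(g,n \right)} = g + n \left(1 + n + 2 g\right)$ ($L{\left(g,n \right)} = \left(\left(g + n\right) + \left(1 + g\right)\right) n + g = \left(1 + n + 2 g\right) n + g = n \left(1 + n + 2 g\right) + g = g + n \left(1 + n + 2 g\right)$)
$-246451 - L{\left(645,R \right)} = -246451 - \left(645 - 352 + \left(-352\right)^{2} + 2 \cdot 645 \left(-352\right)\right) = -246451 - \left(645 - 352 + 123904 - 454080\right) = -246451 - -329883 = -246451 + 329883 = 83432$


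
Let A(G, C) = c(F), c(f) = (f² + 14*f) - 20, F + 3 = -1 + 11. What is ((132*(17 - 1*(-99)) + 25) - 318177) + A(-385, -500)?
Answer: -302713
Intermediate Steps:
F = 7 (F = -3 + (-1 + 11) = -3 + 10 = 7)
c(f) = -20 + f² + 14*f
A(G, C) = 127 (A(G, C) = -20 + 7² + 14*7 = -20 + 49 + 98 = 127)
((132*(17 - 1*(-99)) + 25) - 318177) + A(-385, -500) = ((132*(17 - 1*(-99)) + 25) - 318177) + 127 = ((132*(17 + 99) + 25) - 318177) + 127 = ((132*116 + 25) - 318177) + 127 = ((15312 + 25) - 318177) + 127 = (15337 - 318177) + 127 = -302840 + 127 = -302713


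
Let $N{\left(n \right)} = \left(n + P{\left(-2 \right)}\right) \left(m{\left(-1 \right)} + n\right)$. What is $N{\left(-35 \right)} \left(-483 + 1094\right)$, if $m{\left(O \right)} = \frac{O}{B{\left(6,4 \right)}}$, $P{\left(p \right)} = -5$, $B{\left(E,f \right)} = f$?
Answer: $861510$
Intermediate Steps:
$m{\left(O \right)} = \frac{O}{4}$
$N{\left(n \right)} = \left(-5 + n\right) \left(- \frac{1}{4} + n\right)$ ($N{\left(n \right)} = \left(n - 5\right) \left(\frac{1}{4} \left(-1\right) + n\right) = \left(-5 + n\right) \left(- \frac{1}{4} + n\right)$)
$N{\left(-35 \right)} \left(-483 + 1094\right) = \left(\frac{5}{4} + \left(-35\right)^{2} - - \frac{735}{4}\right) \left(-483 + 1094\right) = \left(\frac{5}{4} + 1225 + \frac{735}{4}\right) 611 = 1410 \cdot 611 = 861510$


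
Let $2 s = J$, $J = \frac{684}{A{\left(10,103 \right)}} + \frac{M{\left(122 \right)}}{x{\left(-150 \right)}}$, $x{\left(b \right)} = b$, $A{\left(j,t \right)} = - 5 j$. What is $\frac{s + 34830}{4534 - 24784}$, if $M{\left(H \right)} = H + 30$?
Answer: $- \frac{2611699}{1518750} \approx -1.7196$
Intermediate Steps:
$M{\left(H \right)} = 30 + H$
$J = - \frac{1102}{75}$ ($J = \frac{684}{\left(-5\right) 10} + \frac{30 + 122}{-150} = \frac{684}{-50} + 152 \left(- \frac{1}{150}\right) = 684 \left(- \frac{1}{50}\right) - \frac{76}{75} = - \frac{342}{25} - \frac{76}{75} = - \frac{1102}{75} \approx -14.693$)
$s = - \frac{551}{75}$ ($s = \frac{1}{2} \left(- \frac{1102}{75}\right) = - \frac{551}{75} \approx -7.3467$)
$\frac{s + 34830}{4534 - 24784} = \frac{- \frac{551}{75} + 34830}{4534 - 24784} = \frac{2611699}{75 \left(-20250\right)} = \frac{2611699}{75} \left(- \frac{1}{20250}\right) = - \frac{2611699}{1518750}$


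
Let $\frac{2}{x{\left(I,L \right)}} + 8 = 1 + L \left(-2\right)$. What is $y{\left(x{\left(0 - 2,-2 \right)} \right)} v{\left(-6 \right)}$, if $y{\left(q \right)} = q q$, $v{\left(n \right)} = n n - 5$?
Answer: $\frac{124}{9} \approx 13.778$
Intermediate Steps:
$v{\left(n \right)} = -5 + n^{2}$ ($v{\left(n \right)} = n^{2} - 5 = -5 + n^{2}$)
$x{\left(I,L \right)} = \frac{2}{-7 - 2 L}$ ($x{\left(I,L \right)} = \frac{2}{-8 + \left(1 + L \left(-2\right)\right)} = \frac{2}{-8 - \left(-1 + 2 L\right)} = \frac{2}{-7 - 2 L}$)
$y{\left(q \right)} = q^{2}$
$y{\left(x{\left(0 - 2,-2 \right)} \right)} v{\left(-6 \right)} = \left(- \frac{2}{7 + 2 \left(-2\right)}\right)^{2} \left(-5 + \left(-6\right)^{2}\right) = \left(- \frac{2}{7 - 4}\right)^{2} \left(-5 + 36\right) = \left(- \frac{2}{3}\right)^{2} \cdot 31 = \frac{4}{9} \cdot 31 = \frac{124}{9}$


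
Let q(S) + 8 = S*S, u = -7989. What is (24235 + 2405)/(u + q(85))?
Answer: -6660/193 ≈ -34.508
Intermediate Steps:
q(S) = -8 + S**2 (q(S) = -8 + S*S = -8 + S**2)
(24235 + 2405)/(u + q(85)) = (24235 + 2405)/(-7989 + (-8 + 85**2)) = 26640/(-7989 + (-8 + 7225)) = 26640/(-7989 + 7217) = 26640/(-772) = 26640*(-1/772) = -6660/193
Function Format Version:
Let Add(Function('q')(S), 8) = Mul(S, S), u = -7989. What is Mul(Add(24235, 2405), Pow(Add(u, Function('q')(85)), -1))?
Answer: Rational(-6660, 193) ≈ -34.508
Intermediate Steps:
Function('q')(S) = Add(-8, Pow(S, 2)) (Function('q')(S) = Add(-8, Mul(S, S)) = Add(-8, Pow(S, 2)))
Mul(Add(24235, 2405), Pow(Add(u, Function('q')(85)), -1)) = Mul(Add(24235, 2405), Pow(Add(-7989, Add(-8, Pow(85, 2))), -1)) = Mul(26640, Pow(Add(-7989, Add(-8, 7225)), -1)) = Mul(26640, Pow(Add(-7989, 7217), -1)) = Mul(26640, Pow(-772, -1)) = Mul(26640, Rational(-1, 772)) = Rational(-6660, 193)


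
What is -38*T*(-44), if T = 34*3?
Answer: 170544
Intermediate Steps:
T = 102
-38*T*(-44) = -38*102*(-44) = -3876*(-44) = 170544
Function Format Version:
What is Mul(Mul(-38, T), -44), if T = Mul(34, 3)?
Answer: 170544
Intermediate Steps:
T = 102
Mul(Mul(-38, T), -44) = Mul(Mul(-38, 102), -44) = Mul(-3876, -44) = 170544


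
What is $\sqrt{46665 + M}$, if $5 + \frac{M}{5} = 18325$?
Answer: $\sqrt{138265} \approx 371.84$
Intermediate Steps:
$M = 91600$ ($M = -25 + 5 \cdot 18325 = -25 + 91625 = 91600$)
$\sqrt{46665 + M} = \sqrt{46665 + 91600} = \sqrt{138265}$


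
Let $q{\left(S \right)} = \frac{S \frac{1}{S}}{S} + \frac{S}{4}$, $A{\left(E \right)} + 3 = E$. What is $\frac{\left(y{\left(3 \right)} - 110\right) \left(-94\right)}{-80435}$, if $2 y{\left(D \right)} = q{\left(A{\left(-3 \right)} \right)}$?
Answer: $- \frac{6251}{48261} \approx -0.12952$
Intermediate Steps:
$A{\left(E \right)} = -3 + E$
$q{\left(S \right)} = \frac{1}{S} + \frac{S}{4}$ ($q{\left(S \right)} = 1 \frac{1}{S} + S \frac{1}{4} = \frac{1}{S} + \frac{S}{4}$)
$y{\left(D \right)} = - \frac{5}{6}$ ($y{\left(D \right)} = \frac{\frac{1}{-3 - 3} + \frac{-3 - 3}{4}}{2} = \frac{\frac{1}{-6} + \frac{1}{4} \left(-6\right)}{2} = \frac{- \frac{1}{6} - \frac{3}{2}}{2} = \frac{1}{2} \left(- \frac{5}{3}\right) = - \frac{5}{6}$)
$\frac{\left(y{\left(3 \right)} - 110\right) \left(-94\right)}{-80435} = \frac{\left(- \frac{5}{6} - 110\right) \left(-94\right)}{-80435} = \left(- \frac{665}{6}\right) \left(-94\right) \left(- \frac{1}{80435}\right) = \frac{31255}{3} \left(- \frac{1}{80435}\right) = - \frac{6251}{48261}$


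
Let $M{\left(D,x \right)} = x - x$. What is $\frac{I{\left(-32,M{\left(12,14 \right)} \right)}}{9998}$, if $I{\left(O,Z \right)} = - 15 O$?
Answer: $\frac{240}{4999} \approx 0.04801$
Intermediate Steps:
$M{\left(D,x \right)} = 0$
$\frac{I{\left(-32,M{\left(12,14 \right)} \right)}}{9998} = \frac{\left(-15\right) \left(-32\right)}{9998} = 480 \cdot \frac{1}{9998} = \frac{240}{4999}$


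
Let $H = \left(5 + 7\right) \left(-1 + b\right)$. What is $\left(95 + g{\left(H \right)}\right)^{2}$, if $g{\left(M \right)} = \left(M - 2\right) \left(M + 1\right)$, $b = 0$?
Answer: $62001$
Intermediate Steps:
$H = -12$ ($H = \left(5 + 7\right) \left(-1 + 0\right) = 12 \left(-1\right) = -12$)
$g{\left(M \right)} = \left(1 + M\right) \left(-2 + M\right)$ ($g{\left(M \right)} = \left(-2 + M\right) \left(1 + M\right) = \left(1 + M\right) \left(-2 + M\right)$)
$\left(95 + g{\left(H \right)}\right)^{2} = \left(95 - \left(-10 - 144\right)\right)^{2} = \left(95 + \left(-2 + 144 + 12\right)\right)^{2} = \left(95 + 154\right)^{2} = 249^{2} = 62001$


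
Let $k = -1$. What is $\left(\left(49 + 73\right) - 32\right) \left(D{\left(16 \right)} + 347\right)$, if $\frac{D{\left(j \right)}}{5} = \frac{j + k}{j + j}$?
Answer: $\frac{503055}{16} \approx 31441.0$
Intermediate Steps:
$D{\left(j \right)} = \frac{5 \left(-1 + j\right)}{2 j}$ ($D{\left(j \right)} = 5 \frac{j - 1}{j + j} = 5 \frac{-1 + j}{2 j} = \frac{5 \left(-1 + j\right)}{2 j}$)
$\left(\left(49 + 73\right) - 32\right) \left(D{\left(16 \right)} + 347\right) = \left(\left(49 + 73\right) - 32\right) \left(\frac{5 \left(-1 + 16\right)}{2 \cdot 16} + 347\right) = \left(122 - 32\right) \left(\frac{5}{2} \cdot \frac{1}{16} \cdot 15 + 347\right) = 90 \left(\frac{75}{32} + 347\right) = 90 \cdot \frac{11179}{32} = \frac{503055}{16}$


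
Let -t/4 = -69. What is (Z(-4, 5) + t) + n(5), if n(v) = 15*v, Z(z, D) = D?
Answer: 356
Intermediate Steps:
t = 276 (t = -4*(-69) = 276)
(Z(-4, 5) + t) + n(5) = (5 + 276) + 15*5 = 281 + 75 = 356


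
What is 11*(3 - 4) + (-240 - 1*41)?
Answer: -292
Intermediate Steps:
11*(3 - 4) + (-240 - 1*41) = 11*(-1) + (-240 - 41) = -11 - 281 = -292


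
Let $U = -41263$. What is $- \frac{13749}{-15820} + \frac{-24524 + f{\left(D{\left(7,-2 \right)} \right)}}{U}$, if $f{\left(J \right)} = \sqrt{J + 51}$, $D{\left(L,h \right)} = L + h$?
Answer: $\frac{955294667}{652780660} - \frac{2 \sqrt{14}}{41263} \approx 1.4632$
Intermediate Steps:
$f{\left(J \right)} = \sqrt{51 + J}$
$- \frac{13749}{-15820} + \frac{-24524 + f{\left(D{\left(7,-2 \right)} \right)}}{U} = - \frac{13749}{-15820} + \frac{-24524 + \sqrt{51 + \left(7 - 2\right)}}{-41263} = \left(-13749\right) \left(- \frac{1}{15820}\right) + \left(-24524 + \sqrt{51 + 5}\right) \left(- \frac{1}{41263}\right) = \frac{13749}{15820} + \left(-24524 + \sqrt{56}\right) \left(- \frac{1}{41263}\right) = \frac{13749}{15820} + \left(-24524 + 2 \sqrt{14}\right) \left(- \frac{1}{41263}\right) = \frac{13749}{15820} + \left(\frac{24524}{41263} - \frac{2 \sqrt{14}}{41263}\right) = \frac{955294667}{652780660} - \frac{2 \sqrt{14}}{41263}$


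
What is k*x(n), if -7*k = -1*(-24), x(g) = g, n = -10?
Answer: 240/7 ≈ 34.286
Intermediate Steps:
k = -24/7 (k = -(-1)*(-24)/7 = -⅐*24 = -24/7 ≈ -3.4286)
k*x(n) = -24/7*(-10) = 240/7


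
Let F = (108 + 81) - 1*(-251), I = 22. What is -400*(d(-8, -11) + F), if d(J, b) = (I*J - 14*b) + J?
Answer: -164000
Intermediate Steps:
d(J, b) = -14*b + 23*J (d(J, b) = (22*J - 14*b) + J = (-14*b + 22*J) + J = -14*b + 23*J)
F = 440 (F = 189 + 251 = 440)
-400*(d(-8, -11) + F) = -400*((-14*(-11) + 23*(-8)) + 440) = -400*((154 - 184) + 440) = -400*(-30 + 440) = -400*410 = -164000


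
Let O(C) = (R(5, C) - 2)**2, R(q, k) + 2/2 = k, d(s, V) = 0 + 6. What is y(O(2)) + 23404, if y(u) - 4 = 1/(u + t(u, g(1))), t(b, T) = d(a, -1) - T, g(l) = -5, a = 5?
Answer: 280897/12 ≈ 23408.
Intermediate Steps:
d(s, V) = 6
R(q, k) = -1 + k
t(b, T) = 6 - T
O(C) = (-3 + C)**2 (O(C) = ((-1 + C) - 2)**2 = (-3 + C)**2)
y(u) = 4 + 1/(11 + u) (y(u) = 4 + 1/(u + (6 - 1*(-5))) = 4 + 1/(u + (6 + 5)) = 4 + 1/(u + 11) = 4 + 1/(11 + u))
y(O(2)) + 23404 = (45 + 4*(-3 + 2)**2)/(11 + (-3 + 2)**2) + 23404 = (45 + 4*(-1)**2)/(11 + (-1)**2) + 23404 = (45 + 4*1)/(11 + 1) + 23404 = (45 + 4)/12 + 23404 = (1/12)*49 + 23404 = 49/12 + 23404 = 280897/12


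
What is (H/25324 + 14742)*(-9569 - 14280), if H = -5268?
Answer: -2225833966965/6331 ≈ -3.5158e+8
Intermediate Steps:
(H/25324 + 14742)*(-9569 - 14280) = (-5268/25324 + 14742)*(-9569 - 14280) = (-5268*1/25324 + 14742)*(-23849) = (-1317/6331 + 14742)*(-23849) = (93330285/6331)*(-23849) = -2225833966965/6331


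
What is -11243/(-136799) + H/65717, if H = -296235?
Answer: -39785795534/8990019883 ≈ -4.4256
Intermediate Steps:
-11243/(-136799) + H/65717 = -11243/(-136799) - 296235/65717 = -11243*(-1/136799) - 296235*1/65717 = 11243/136799 - 296235/65717 = -39785795534/8990019883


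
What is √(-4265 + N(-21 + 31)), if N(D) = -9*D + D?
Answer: I*√4345 ≈ 65.917*I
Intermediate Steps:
N(D) = -8*D
√(-4265 + N(-21 + 31)) = √(-4265 - 8*(-21 + 31)) = √(-4265 - 8*10) = √(-4265 - 80) = √(-4345) = I*√4345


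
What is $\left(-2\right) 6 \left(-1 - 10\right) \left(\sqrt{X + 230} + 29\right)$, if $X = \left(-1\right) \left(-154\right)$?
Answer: $3828 + 1056 \sqrt{6} \approx 6414.7$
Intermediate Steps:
$X = 154$
$\left(-2\right) 6 \left(-1 - 10\right) \left(\sqrt{X + 230} + 29\right) = \left(-2\right) 6 \left(-1 - 10\right) \left(\sqrt{154 + 230} + 29\right) = \left(-12\right) \left(-11\right) \left(\sqrt{384} + 29\right) = 132 \left(8 \sqrt{6} + 29\right) = 132 \left(29 + 8 \sqrt{6}\right) = 3828 + 1056 \sqrt{6}$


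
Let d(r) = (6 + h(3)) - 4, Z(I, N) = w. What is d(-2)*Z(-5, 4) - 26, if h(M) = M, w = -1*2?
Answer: -36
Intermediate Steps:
w = -2
Z(I, N) = -2
d(r) = 5 (d(r) = (6 + 3) - 4 = 9 - 4 = 5)
d(-2)*Z(-5, 4) - 26 = 5*(-2) - 26 = -10 - 26 = -36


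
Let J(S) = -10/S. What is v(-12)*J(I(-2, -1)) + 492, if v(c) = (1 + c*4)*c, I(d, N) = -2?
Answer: 3312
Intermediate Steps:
v(c) = c*(1 + 4*c) (v(c) = (1 + 4*c)*c = c*(1 + 4*c))
v(-12)*J(I(-2, -1)) + 492 = (-12*(1 + 4*(-12)))*(-10/(-2)) + 492 = (-12*(1 - 48))*(-10*(-½)) + 492 = -12*(-47)*5 + 492 = 564*5 + 492 = 2820 + 492 = 3312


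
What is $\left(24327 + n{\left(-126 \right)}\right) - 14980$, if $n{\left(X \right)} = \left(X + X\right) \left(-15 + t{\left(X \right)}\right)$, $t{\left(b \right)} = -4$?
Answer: $14135$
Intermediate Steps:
$n{\left(X \right)} = - 38 X$ ($n{\left(X \right)} = \left(X + X\right) \left(-15 - 4\right) = 2 X \left(-19\right) = - 38 X$)
$\left(24327 + n{\left(-126 \right)}\right) - 14980 = \left(24327 - -4788\right) - 14980 = \left(24327 + 4788\right) - 14980 = 29115 - 14980 = 14135$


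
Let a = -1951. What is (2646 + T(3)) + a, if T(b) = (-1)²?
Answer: 696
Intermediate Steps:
T(b) = 1
(2646 + T(3)) + a = (2646 + 1) - 1951 = 2647 - 1951 = 696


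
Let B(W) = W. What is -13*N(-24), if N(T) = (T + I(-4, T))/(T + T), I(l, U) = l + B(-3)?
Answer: -403/48 ≈ -8.3958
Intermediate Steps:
I(l, U) = -3 + l (I(l, U) = l - 3 = -3 + l)
N(T) = (-7 + T)/(2*T) (N(T) = (T + (-3 - 4))/(T + T) = (T - 7)/((2*T)) = (-7 + T)*(1/(2*T)) = (-7 + T)/(2*T))
-13*N(-24) = -13*(-7 - 24)/(2*(-24)) = -13*(-1)*(-31)/(2*24) = -13*31/48 = -403/48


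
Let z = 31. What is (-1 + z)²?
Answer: 900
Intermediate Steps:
(-1 + z)² = (-1 + 31)² = 30² = 900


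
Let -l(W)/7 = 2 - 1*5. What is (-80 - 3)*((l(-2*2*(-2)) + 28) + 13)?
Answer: -5146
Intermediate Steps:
l(W) = 21 (l(W) = -7*(2 - 1*5) = -7*(2 - 5) = -7*(-3) = 21)
(-80 - 3)*((l(-2*2*(-2)) + 28) + 13) = (-80 - 3)*((21 + 28) + 13) = -83*(49 + 13) = -83*62 = -5146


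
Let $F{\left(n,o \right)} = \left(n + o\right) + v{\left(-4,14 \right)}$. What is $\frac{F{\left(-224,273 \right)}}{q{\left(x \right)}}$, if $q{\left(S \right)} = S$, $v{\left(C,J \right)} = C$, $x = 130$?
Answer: $\frac{9}{26} \approx 0.34615$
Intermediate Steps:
$F{\left(n,o \right)} = -4 + n + o$ ($F{\left(n,o \right)} = \left(n + o\right) - 4 = -4 + n + o$)
$\frac{F{\left(-224,273 \right)}}{q{\left(x \right)}} = \frac{-4 - 224 + 273}{130} = 45 \cdot \frac{1}{130} = \frac{9}{26}$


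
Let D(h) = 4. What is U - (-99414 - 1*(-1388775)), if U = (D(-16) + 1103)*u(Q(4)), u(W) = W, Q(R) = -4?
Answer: -1293789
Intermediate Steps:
U = -4428 (U = (4 + 1103)*(-4) = 1107*(-4) = -4428)
U - (-99414 - 1*(-1388775)) = -4428 - (-99414 - 1*(-1388775)) = -4428 - (-99414 + 1388775) = -4428 - 1*1289361 = -4428 - 1289361 = -1293789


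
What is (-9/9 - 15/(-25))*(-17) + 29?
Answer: 179/5 ≈ 35.800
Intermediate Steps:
(-9/9 - 15/(-25))*(-17) + 29 = (-9*⅑ - 15*(-1/25))*(-17) + 29 = (-1 + ⅗)*(-17) + 29 = -⅖*(-17) + 29 = 34/5 + 29 = 179/5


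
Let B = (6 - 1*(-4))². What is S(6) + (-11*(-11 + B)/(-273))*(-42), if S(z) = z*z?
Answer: -1490/13 ≈ -114.62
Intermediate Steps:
B = 100 (B = (6 + 4)² = 10² = 100)
S(z) = z²
S(6) + (-11*(-11 + B)/(-273))*(-42) = 6² + (-11*(-11 + 100)/(-273))*(-42) = 36 + (-11*89*(-1/273))*(-42) = 36 - 979*(-1/273)*(-42) = 36 + (979/273)*(-42) = 36 - 1958/13 = -1490/13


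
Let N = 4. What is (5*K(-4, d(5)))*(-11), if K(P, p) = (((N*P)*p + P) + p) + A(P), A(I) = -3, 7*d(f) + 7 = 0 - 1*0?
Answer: -440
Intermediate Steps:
d(f) = -1 (d(f) = -1 + (0 - 1*0)/7 = -1 + (0 + 0)/7 = -1 + (⅐)*0 = -1 + 0 = -1)
K(P, p) = -3 + P + p + 4*P*p (K(P, p) = (((4*P)*p + P) + p) - 3 = ((4*P*p + P) + p) - 3 = ((P + 4*P*p) + p) - 3 = (P + p + 4*P*p) - 3 = -3 + P + p + 4*P*p)
(5*K(-4, d(5)))*(-11) = (5*(-3 - 4 - 1 + 4*(-4)*(-1)))*(-11) = (5*(-3 - 4 - 1 + 16))*(-11) = (5*8)*(-11) = 40*(-11) = -440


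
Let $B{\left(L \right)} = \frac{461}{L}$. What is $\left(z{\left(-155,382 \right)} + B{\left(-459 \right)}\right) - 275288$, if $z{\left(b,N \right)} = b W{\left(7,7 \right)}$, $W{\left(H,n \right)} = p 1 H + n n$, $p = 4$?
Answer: $- \frac{131835818}{459} \approx -2.8722 \cdot 10^{5}$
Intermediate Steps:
$W{\left(H,n \right)} = n^{2} + 4 H$ ($W{\left(H,n \right)} = 4 \cdot 1 H + n n = 4 H + n^{2} = n^{2} + 4 H$)
$z{\left(b,N \right)} = 77 b$ ($z{\left(b,N \right)} = b \left(7^{2} + 4 \cdot 7\right) = b \left(49 + 28\right) = b 77 = 77 b$)
$\left(z{\left(-155,382 \right)} + B{\left(-459 \right)}\right) - 275288 = \left(77 \left(-155\right) + \frac{461}{-459}\right) - 275288 = \left(-11935 + 461 \left(- \frac{1}{459}\right)\right) - 275288 = \left(-11935 - \frac{461}{459}\right) - 275288 = - \frac{5478626}{459} - 275288 = - \frac{131835818}{459}$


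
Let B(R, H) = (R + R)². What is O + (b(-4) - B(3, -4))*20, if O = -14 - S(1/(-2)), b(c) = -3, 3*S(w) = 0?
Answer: -794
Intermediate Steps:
S(w) = 0 (S(w) = (⅓)*0 = 0)
B(R, H) = 4*R² (B(R, H) = (2*R)² = 4*R²)
O = -14 (O = -14 - 1*0 = -14 + 0 = -14)
O + (b(-4) - B(3, -4))*20 = -14 + (-3 - 4*3²)*20 = -14 + (-3 - 4*9)*20 = -14 + (-3 - 1*36)*20 = -14 + (-3 - 36)*20 = -14 - 39*20 = -14 - 780 = -794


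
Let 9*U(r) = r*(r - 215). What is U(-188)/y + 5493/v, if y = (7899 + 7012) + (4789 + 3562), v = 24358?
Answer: 1497731503/2549771082 ≈ 0.58740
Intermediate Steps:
U(r) = r*(-215 + r)/9 (U(r) = (r*(r - 215))/9 = (r*(-215 + r))/9 = r*(-215 + r)/9)
y = 23262 (y = 14911 + 8351 = 23262)
U(-188)/y + 5493/v = ((⅑)*(-188)*(-215 - 188))/23262 + 5493/24358 = ((⅑)*(-188)*(-403))*(1/23262) + 5493*(1/24358) = (75764/9)*(1/23262) + 5493/24358 = 37882/104679 + 5493/24358 = 1497731503/2549771082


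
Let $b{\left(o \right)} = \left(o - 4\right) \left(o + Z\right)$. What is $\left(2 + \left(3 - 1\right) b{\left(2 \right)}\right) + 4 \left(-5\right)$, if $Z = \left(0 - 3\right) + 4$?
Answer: $-30$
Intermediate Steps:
$Z = 1$ ($Z = -3 + 4 = 1$)
$b{\left(o \right)} = \left(1 + o\right) \left(-4 + o\right)$ ($b{\left(o \right)} = \left(o - 4\right) \left(o + 1\right) = \left(-4 + o\right) \left(1 + o\right) = \left(1 + o\right) \left(-4 + o\right)$)
$\left(2 + \left(3 - 1\right) b{\left(2 \right)}\right) + 4 \left(-5\right) = \left(2 + \left(3 - 1\right) \left(-4 + 2^{2} - 6\right)\right) + 4 \left(-5\right) = \left(2 + \left(3 - 1\right) \left(-4 + 4 - 6\right)\right) - 20 = \left(2 + 2 \left(-6\right)\right) - 20 = \left(2 - 12\right) - 20 = -10 - 20 = -30$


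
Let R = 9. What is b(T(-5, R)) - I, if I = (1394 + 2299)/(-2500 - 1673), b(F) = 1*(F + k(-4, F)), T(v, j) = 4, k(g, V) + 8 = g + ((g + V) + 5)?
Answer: -2942/1391 ≈ -2.1150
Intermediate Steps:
k(g, V) = -3 + V + 2*g (k(g, V) = -8 + (g + ((g + V) + 5)) = -8 + (g + ((V + g) + 5)) = -8 + (g + (5 + V + g)) = -8 + (5 + V + 2*g) = -3 + V + 2*g)
b(F) = -11 + 2*F (b(F) = 1*(F + (-3 + F + 2*(-4))) = 1*(F + (-3 + F - 8)) = 1*(F + (-11 + F)) = 1*(-11 + 2*F) = -11 + 2*F)
I = -1231/1391 (I = 3693/(-4173) = 3693*(-1/4173) = -1231/1391 ≈ -0.88497)
b(T(-5, R)) - I = (-11 + 2*4) - 1*(-1231/1391) = (-11 + 8) + 1231/1391 = -3 + 1231/1391 = -2942/1391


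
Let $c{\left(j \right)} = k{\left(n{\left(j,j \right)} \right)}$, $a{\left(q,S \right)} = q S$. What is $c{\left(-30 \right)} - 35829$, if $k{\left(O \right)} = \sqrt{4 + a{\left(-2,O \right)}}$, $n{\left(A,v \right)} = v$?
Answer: $-35821$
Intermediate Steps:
$a{\left(q,S \right)} = S q$
$k{\left(O \right)} = \sqrt{4 - 2 O}$ ($k{\left(O \right)} = \sqrt{4 + O \left(-2\right)} = \sqrt{4 - 2 O}$)
$c{\left(j \right)} = \sqrt{4 - 2 j}$
$c{\left(-30 \right)} - 35829 = \sqrt{4 - -60} - 35829 = \sqrt{4 + 60} - 35829 = \sqrt{64} - 35829 = 8 - 35829 = -35821$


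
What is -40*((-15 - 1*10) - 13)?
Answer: 1520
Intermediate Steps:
-40*((-15 - 1*10) - 13) = -40*((-15 - 10) - 13) = -40*(-25 - 13) = -40*(-38) = 1520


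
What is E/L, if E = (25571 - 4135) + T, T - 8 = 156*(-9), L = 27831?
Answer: 6680/9277 ≈ 0.72006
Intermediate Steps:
T = -1396 (T = 8 + 156*(-9) = 8 - 1404 = -1396)
E = 20040 (E = (25571 - 4135) - 1396 = 21436 - 1396 = 20040)
E/L = 20040/27831 = 20040*(1/27831) = 6680/9277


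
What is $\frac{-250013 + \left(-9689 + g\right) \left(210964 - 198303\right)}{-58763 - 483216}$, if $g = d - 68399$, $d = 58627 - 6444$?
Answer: $\frac{328233218}{541979} \approx 605.62$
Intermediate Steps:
$d = 52183$
$g = -16216$ ($g = 52183 - 68399 = -16216$)
$\frac{-250013 + \left(-9689 + g\right) \left(210964 - 198303\right)}{-58763 - 483216} = \frac{-250013 + \left(-9689 - 16216\right) \left(210964 - 198303\right)}{-58763 - 483216} = \frac{-250013 - 327983205}{-541979} = \left(-250013 - 327983205\right) \left(- \frac{1}{541979}\right) = \left(-328233218\right) \left(- \frac{1}{541979}\right) = \frac{328233218}{541979}$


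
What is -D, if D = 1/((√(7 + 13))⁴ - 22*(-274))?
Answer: -1/6428 ≈ -0.00015557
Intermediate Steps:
D = 1/6428 (D = 1/((√20)⁴ + 6028) = 1/((2*√5)⁴ + 6028) = 1/(400 + 6028) = 1/6428 ≈ 0.00015557)
-D = -1*1/6428 = -1/6428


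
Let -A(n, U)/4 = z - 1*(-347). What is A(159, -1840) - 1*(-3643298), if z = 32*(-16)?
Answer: 3643958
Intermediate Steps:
z = -512
A(n, U) = 660 (A(n, U) = -4*(-512 - 1*(-347)) = -4*(-512 + 347) = -4*(-165) = 660)
A(159, -1840) - 1*(-3643298) = 660 - 1*(-3643298) = 660 + 3643298 = 3643958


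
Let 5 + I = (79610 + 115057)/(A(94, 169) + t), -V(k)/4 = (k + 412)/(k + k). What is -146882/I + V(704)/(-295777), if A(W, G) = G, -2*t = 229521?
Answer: 876189510226087127/39960038225624 ≈ 21927.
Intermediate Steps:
t = -229521/2 (t = -½*229521 = -229521/2 ≈ -1.1476e+5)
V(k) = -2*(412 + k)/k (V(k) = -4*(k + 412)/(k + k) = -4*(412 + k)/(2*k) = -4*(412 + k)*1/(2*k) = -2*(412 + k)/k)
I = -1535249/229183 (I = -5 + (79610 + 115057)/(169 - 229521/2) = -5 + 194667/(-229183/2) = -5 + 194667*(-2/229183) = -5 - 389334/229183 = -1535249/229183 ≈ -6.6988)
-146882/I + V(704)/(-295777) = -146882/(-1535249/229183) + (-2 - 824/704)/(-295777) = -146882*(-229183/1535249) + (-2 - 824*1/704)*(-1/295777) = 33662857406/1535249 + (-2 - 103/88)*(-1/295777) = 33662857406/1535249 - 279/88*(-1/295777) = 33662857406/1535249 + 279/26028376 = 876189510226087127/39960038225624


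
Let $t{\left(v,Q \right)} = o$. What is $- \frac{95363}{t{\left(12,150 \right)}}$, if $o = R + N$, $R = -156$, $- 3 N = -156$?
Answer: $\frac{95363}{104} \approx 916.95$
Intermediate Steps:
$N = 52$ ($N = \left(- \frac{1}{3}\right) \left(-156\right) = 52$)
$o = -104$ ($o = -156 + 52 = -104$)
$t{\left(v,Q \right)} = -104$
$- \frac{95363}{t{\left(12,150 \right)}} = - \frac{95363}{-104} = \left(-95363\right) \left(- \frac{1}{104}\right) = \frac{95363}{104}$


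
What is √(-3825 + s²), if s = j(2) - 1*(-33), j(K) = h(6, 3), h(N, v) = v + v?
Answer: 48*I ≈ 48.0*I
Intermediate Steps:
h(N, v) = 2*v
j(K) = 6 (j(K) = 2*3 = 6)
s = 39 (s = 6 - 1*(-33) = 6 + 33 = 39)
√(-3825 + s²) = √(-3825 + 39²) = √(-3825 + 1521) = √(-2304) = 48*I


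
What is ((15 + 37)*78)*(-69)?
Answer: -279864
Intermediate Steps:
((15 + 37)*78)*(-69) = (52*78)*(-69) = 4056*(-69) = -279864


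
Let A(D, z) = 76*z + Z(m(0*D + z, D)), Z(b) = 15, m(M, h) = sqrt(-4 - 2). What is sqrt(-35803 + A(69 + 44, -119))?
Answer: 4*I*sqrt(2802) ≈ 211.74*I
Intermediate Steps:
m(M, h) = I*sqrt(6) (m(M, h) = sqrt(-6) = I*sqrt(6))
A(D, z) = 15 + 76*z (A(D, z) = 76*z + 15 = 15 + 76*z)
sqrt(-35803 + A(69 + 44, -119)) = sqrt(-35803 + (15 + 76*(-119))) = sqrt(-35803 + (15 - 9044)) = sqrt(-35803 - 9029) = sqrt(-44832) = 4*I*sqrt(2802)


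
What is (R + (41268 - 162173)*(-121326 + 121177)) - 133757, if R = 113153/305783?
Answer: 5467732845057/305783 ≈ 1.7881e+7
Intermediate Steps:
R = 113153/305783 (R = 113153*(1/305783) = 113153/305783 ≈ 0.37004)
(R + (41268 - 162173)*(-121326 + 121177)) - 133757 = (113153/305783 + (41268 - 162173)*(-121326 + 121177)) - 133757 = (113153/305783 - 120905*(-149)) - 133757 = (113153/305783 + 18014845) - 133757 = 5508633461788/305783 - 133757 = 5467732845057/305783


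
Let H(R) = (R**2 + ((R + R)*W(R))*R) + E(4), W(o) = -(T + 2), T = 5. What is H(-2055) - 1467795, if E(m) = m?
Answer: -56367116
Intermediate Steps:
W(o) = -7 (W(o) = -(5 + 2) = -1*7 = -7)
H(R) = 4 - 13*R**2 (H(R) = (R**2 + ((R + R)*(-7))*R) + 4 = (R**2 + ((2*R)*(-7))*R) + 4 = (R**2 + (-14*R)*R) + 4 = (R**2 - 14*R**2) + 4 = -13*R**2 + 4 = 4 - 13*R**2)
H(-2055) - 1467795 = (4 - 13*(-2055)**2) - 1467795 = (4 - 13*4223025) - 1467795 = (4 - 54899325) - 1467795 = -54899321 - 1467795 = -56367116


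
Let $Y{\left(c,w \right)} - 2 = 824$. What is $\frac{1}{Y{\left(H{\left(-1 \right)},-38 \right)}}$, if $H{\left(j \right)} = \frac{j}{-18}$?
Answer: $\frac{1}{826} \approx 0.0012107$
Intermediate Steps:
$H{\left(j \right)} = - \frac{j}{18}$ ($H{\left(j \right)} = j \left(- \frac{1}{18}\right) = - \frac{j}{18}$)
$Y{\left(c,w \right)} = 826$ ($Y{\left(c,w \right)} = 2 + 824 = 826$)
$\frac{1}{Y{\left(H{\left(-1 \right)},-38 \right)}} = \frac{1}{826}$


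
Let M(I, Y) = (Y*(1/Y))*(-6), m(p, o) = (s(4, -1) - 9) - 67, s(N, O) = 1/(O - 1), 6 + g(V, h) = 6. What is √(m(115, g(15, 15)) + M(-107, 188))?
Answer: I*√330/2 ≈ 9.0829*I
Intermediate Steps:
g(V, h) = 0 (g(V, h) = -6 + 6 = 0)
s(N, O) = 1/(-1 + O)
m(p, o) = -153/2 (m(p, o) = (1/(-1 - 1) - 9) - 67 = (1/(-2) - 9) - 67 = (-½ - 9) - 67 = -19/2 - 67 = -153/2)
M(I, Y) = -6 (M(I, Y) = (Y/Y)*(-6) = 1*(-6) = -6)
√(m(115, g(15, 15)) + M(-107, 188)) = √(-153/2 - 6) = √(-165/2) = I*√330/2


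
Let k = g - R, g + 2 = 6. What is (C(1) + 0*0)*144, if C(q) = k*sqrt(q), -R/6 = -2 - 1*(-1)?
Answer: -288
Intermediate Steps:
g = 4 (g = -2 + 6 = 4)
R = 6 (R = -6*(-2 - 1*(-1)) = -6*(-2 + 1) = -6*(-1) = 6)
k = -2 (k = 4 - 1*6 = 4 - 6 = -2)
C(q) = -2*sqrt(q)
(C(1) + 0*0)*144 = (-2*sqrt(1) + 0*0)*144 = (-2*1 + 0)*144 = (-2 + 0)*144 = -2*144 = -288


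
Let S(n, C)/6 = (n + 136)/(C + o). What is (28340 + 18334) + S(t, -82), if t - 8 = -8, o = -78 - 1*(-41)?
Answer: 326670/7 ≈ 46667.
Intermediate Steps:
o = -37 (o = -78 + 41 = -37)
t = 0 (t = 8 - 8 = 0)
S(n, C) = 6*(136 + n)/(-37 + C) (S(n, C) = 6*((n + 136)/(C - 37)) = 6*((136 + n)/(-37 + C)) = 6*(136 + n)/(-37 + C))
(28340 + 18334) + S(t, -82) = (28340 + 18334) + 6*(136 + 0)/(-37 - 82) = 46674 + 6*136/(-119) = 46674 + 6*(-1/119)*136 = 46674 - 48/7 = 326670/7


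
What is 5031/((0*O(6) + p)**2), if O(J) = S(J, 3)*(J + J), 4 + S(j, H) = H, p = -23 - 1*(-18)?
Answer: 5031/25 ≈ 201.24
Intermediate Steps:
p = -5 (p = -23 + 18 = -5)
S(j, H) = -4 + H
O(J) = -2*J (O(J) = (-4 + 3)*(J + J) = -2*J)
5031/((0*O(6) + p)**2) = 5031/((0*(-2*6) - 5)**2) = 5031/((0*(-12) - 5)**2) = 5031/((0 - 5)**2) = 5031/((-5)**2) = 5031/25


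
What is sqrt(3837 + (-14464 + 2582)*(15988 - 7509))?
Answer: I*sqrt(100743641) ≈ 10037.0*I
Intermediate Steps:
sqrt(3837 + (-14464 + 2582)*(15988 - 7509)) = sqrt(3837 - 11882*8479) = sqrt(3837 - 100747478) = sqrt(-100743641) = I*sqrt(100743641)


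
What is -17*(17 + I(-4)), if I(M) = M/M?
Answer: -306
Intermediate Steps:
I(M) = 1
-17*(17 + I(-4)) = -17*(17 + 1) = -17*18 = -306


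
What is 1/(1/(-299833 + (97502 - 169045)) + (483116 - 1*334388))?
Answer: 371376/55234009727 ≈ 6.7237e-6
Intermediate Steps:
1/(1/(-299833 + (97502 - 169045)) + (483116 - 1*334388)) = 1/(1/(-299833 - 71543) + (483116 - 334388)) = 1/(1/(-371376) + 148728) = 1/(-1/371376 + 148728) = 1/(55234009727/371376) = 371376/55234009727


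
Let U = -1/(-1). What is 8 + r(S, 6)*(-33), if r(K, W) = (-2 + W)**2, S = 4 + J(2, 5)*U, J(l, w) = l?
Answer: -520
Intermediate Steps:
U = 1 (U = -1*(-1) = 1)
S = 6 (S = 4 + 2*1 = 4 + 2 = 6)
8 + r(S, 6)*(-33) = 8 + (-2 + 6)**2*(-33) = 8 + 4**2*(-33) = 8 + 16*(-33) = 8 - 528 = -520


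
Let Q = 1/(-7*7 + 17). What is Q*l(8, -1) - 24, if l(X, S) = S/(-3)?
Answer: -2305/96 ≈ -24.010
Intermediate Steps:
l(X, S) = -S/3 (l(X, S) = S*(-⅓) = -S/3)
Q = -1/32 (Q = 1/(-49 + 17) = 1/(-32) = -1/32 ≈ -0.031250)
Q*l(8, -1) - 24 = -(-1)*(-1)/96 - 24 = -1/32*⅓ - 24 = -1/96 - 24 = -2305/96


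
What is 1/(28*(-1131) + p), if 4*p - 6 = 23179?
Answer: -4/103487 ≈ -3.8652e-5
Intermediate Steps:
p = 23185/4 (p = 3/2 + (¼)*23179 = 3/2 + 23179/4 = 23185/4 ≈ 5796.3)
1/(28*(-1131) + p) = 1/(28*(-1131) + 23185/4) = 1/(-31668 + 23185/4) = 1/(-103487/4) = -4/103487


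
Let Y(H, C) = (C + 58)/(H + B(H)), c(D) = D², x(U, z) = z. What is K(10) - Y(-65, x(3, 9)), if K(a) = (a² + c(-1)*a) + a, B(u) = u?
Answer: 15667/130 ≈ 120.52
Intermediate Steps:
K(a) = a² + 2*a (K(a) = (a² + (-1)²*a) + a = (a² + 1*a) + a = (a² + a) + a = (a + a²) + a = a² + 2*a)
Y(H, C) = (58 + C)/(2*H) (Y(H, C) = (C + 58)/(H + H) = (58 + C)/((2*H)) = (58 + C)*(1/(2*H)) = (58 + C)/(2*H))
K(10) - Y(-65, x(3, 9)) = 10*(2 + 10) - (58 + 9)/(2*(-65)) = 10*12 - (-1)*67/(2*65) = 120 - 1*(-67/130) = 120 + 67/130 = 15667/130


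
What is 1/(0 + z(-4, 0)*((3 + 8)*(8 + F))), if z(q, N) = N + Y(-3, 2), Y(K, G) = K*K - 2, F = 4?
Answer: 1/924 ≈ 0.0010823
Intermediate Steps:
Y(K, G) = -2 + K² (Y(K, G) = K² - 2 = -2 + K²)
z(q, N) = 7 + N (z(q, N) = N + (-2 + (-3)²) = N + (-2 + 9) = N + 7 = 7 + N)
1/(0 + z(-4, 0)*((3 + 8)*(8 + F))) = 1/(0 + (7 + 0)*((3 + 8)*(8 + 4))) = 1/(0 + 7*(11*12)) = 1/(0 + 7*132) = 1/(0 + 924) = 1/924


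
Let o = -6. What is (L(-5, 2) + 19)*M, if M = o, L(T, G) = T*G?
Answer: -54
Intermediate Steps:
L(T, G) = G*T
M = -6
(L(-5, 2) + 19)*M = (2*(-5) + 19)*(-6) = (-10 + 19)*(-6) = 9*(-6) = -54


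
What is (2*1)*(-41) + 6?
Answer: -76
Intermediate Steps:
(2*1)*(-41) + 6 = 2*(-41) + 6 = -82 + 6 = -76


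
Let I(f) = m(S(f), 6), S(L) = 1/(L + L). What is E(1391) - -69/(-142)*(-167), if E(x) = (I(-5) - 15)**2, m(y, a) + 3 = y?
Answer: 2902181/7100 ≈ 408.76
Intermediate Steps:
S(L) = 1/(2*L)
m(y, a) = -3 + y
I(f) = -3 + 1/(2*f)
E(x) = 32761/100 (E(x) = ((-3 + (1/2)/(-5)) - 15)**2 = ((-3 + (1/2)*(-1/5)) - 15)**2 = ((-3 - 1/10) - 15)**2 = (-31/10 - 15)**2 = (-181/10)**2 = 32761/100)
E(1391) - -69/(-142)*(-167) = 32761/100 - -69/(-142)*(-167) = 32761/100 - (-1/142*(-69))*(-167) = 32761/100 - 69*(-167)/142 = 32761/100 - 1*(-11523/142) = 32761/100 + 11523/142 = 2902181/7100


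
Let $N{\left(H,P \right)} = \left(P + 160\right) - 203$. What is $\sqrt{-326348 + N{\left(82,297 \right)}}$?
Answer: $i \sqrt{326094} \approx 571.05 i$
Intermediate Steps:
$N{\left(H,P \right)} = -43 + P$ ($N{\left(H,P \right)} = \left(160 + P\right) - 203 = -43 + P$)
$\sqrt{-326348 + N{\left(82,297 \right)}} = \sqrt{-326348 + \left(-43 + 297\right)} = \sqrt{-326348 + 254} = \sqrt{-326094} = i \sqrt{326094}$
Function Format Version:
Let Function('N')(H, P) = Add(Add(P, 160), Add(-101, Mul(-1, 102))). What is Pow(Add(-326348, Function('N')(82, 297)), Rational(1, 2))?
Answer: Mul(I, Pow(326094, Rational(1, 2))) ≈ Mul(571.05, I)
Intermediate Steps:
Function('N')(H, P) = Add(-43, P) (Function('N')(H, P) = Add(Add(160, P), Add(-101, -102)) = Add(Add(160, P), -203) = Add(-43, P))
Pow(Add(-326348, Function('N')(82, 297)), Rational(1, 2)) = Pow(Add(-326348, Add(-43, 297)), Rational(1, 2)) = Pow(Add(-326348, 254), Rational(1, 2)) = Pow(-326094, Rational(1, 2)) = Mul(I, Pow(326094, Rational(1, 2)))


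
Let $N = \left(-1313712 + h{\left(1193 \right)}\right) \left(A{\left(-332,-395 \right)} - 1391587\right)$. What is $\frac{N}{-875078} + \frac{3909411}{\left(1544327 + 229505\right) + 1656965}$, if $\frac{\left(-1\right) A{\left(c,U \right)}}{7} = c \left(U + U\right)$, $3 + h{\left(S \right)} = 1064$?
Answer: $- \frac{4845019325770812417}{1000738325722} \approx -4.8414 \cdot 10^{6}$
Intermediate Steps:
$h{\left(S \right)} = 1061$ ($h{\left(S \right)} = -3 + 1064 = 1061$)
$A{\left(c,U \right)} = - 14 U c$ ($A{\left(c,U \right)} = - 7 c \left(U + U\right) = - 7 c 2 U = - 7 \cdot 2 U c = - 14 U c$)
$N = 4236642797097$ ($N = \left(-1313712 + 1061\right) \left(\left(-14\right) \left(-395\right) \left(-332\right) - 1391587\right) = - 1312651 \left(-1835960 - 1391587\right) = \left(-1312651\right) \left(-3227547\right) = 4236642797097$)
$\frac{N}{-875078} + \frac{3909411}{\left(1544327 + 229505\right) + 1656965} = \frac{4236642797097}{-875078} + \frac{3909411}{\left(1544327 + 229505\right) + 1656965} = 4236642797097 \left(- \frac{1}{875078}\right) + \frac{3909411}{1773832 + 1656965} = - \frac{4236642797097}{875078} + \frac{3909411}{3430797} = - \frac{4236642797097}{875078} + 3909411 \cdot \frac{1}{3430797} = - \frac{4236642797097}{875078} + \frac{1303137}{1143599} = - \frac{4845019325770812417}{1000738325722}$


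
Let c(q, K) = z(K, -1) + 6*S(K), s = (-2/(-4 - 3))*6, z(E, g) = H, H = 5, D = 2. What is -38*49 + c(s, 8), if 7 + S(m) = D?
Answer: -1887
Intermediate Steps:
z(E, g) = 5
S(m) = -5 (S(m) = -7 + 2 = -5)
s = 12/7 (s = (-2/(-7))*6 = -⅐*(-2)*6 = (2/7)*6 = 12/7 ≈ 1.7143)
c(q, K) = -25 (c(q, K) = 5 + 6*(-5) = 5 - 30 = -25)
-38*49 + c(s, 8) = -38*49 - 25 = -1862 - 25 = -1887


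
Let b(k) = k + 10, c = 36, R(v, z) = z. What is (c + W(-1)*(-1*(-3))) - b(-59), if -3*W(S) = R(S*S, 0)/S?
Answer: 85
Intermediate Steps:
b(k) = 10 + k
W(S) = 0 (W(S) = -0/S = -⅓*0 = 0)
(c + W(-1)*(-1*(-3))) - b(-59) = (36 + 0*(-1*(-3))) - (10 - 59) = (36 + 0*3) - 1*(-49) = (36 + 0) + 49 = 36 + 49 = 85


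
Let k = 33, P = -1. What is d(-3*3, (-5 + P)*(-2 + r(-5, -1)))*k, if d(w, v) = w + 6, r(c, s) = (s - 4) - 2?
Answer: -99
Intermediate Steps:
r(c, s) = -6 + s (r(c, s) = (-4 + s) - 2 = -6 + s)
d(w, v) = 6 + w
d(-3*3, (-5 + P)*(-2 + r(-5, -1)))*k = (6 - 3*3)*33 = (6 - 9)*33 = -3*33 = -99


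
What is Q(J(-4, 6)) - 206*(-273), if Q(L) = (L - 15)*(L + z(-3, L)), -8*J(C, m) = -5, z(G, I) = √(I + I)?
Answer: 3598657/64 - 115*√5/16 ≈ 56213.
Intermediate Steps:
z(G, I) = √2*√I (z(G, I) = √(2*I) = √2*√I)
J(C, m) = 5/8 (J(C, m) = -⅛*(-5) = 5/8)
Q(L) = (-15 + L)*(L + √2*√L) (Q(L) = (L - 15)*(L + √2*√L) = (-15 + L)*(L + √2*√L))
Q(J(-4, 6)) - 206*(-273) = ((5/8)² - 15*5/8 + √2*(5/8)^(3/2) - 15*√2*√(5/8)) - 206*(-273) = (25/64 - 75/8 + √2*(5*√10/32) - 15*√2*√10/4) + 56238 = (25/64 - 75/8 + 5*√5/16 - 15*√5/2) + 56238 = (-575/64 - 115*√5/16) + 56238 = 3598657/64 - 115*√5/16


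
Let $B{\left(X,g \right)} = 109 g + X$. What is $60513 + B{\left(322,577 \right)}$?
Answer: $123728$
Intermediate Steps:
$B{\left(X,g \right)} = X + 109 g$
$60513 + B{\left(322,577 \right)} = 60513 + \left(322 + 109 \cdot 577\right) = 60513 + \left(322 + 62893\right) = 60513 + 63215 = 123728$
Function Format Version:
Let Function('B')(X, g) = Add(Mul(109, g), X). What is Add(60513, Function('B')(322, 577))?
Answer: 123728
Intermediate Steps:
Function('B')(X, g) = Add(X, Mul(109, g))
Add(60513, Function('B')(322, 577)) = Add(60513, Add(322, Mul(109, 577))) = Add(60513, Add(322, 62893)) = Add(60513, 63215) = 123728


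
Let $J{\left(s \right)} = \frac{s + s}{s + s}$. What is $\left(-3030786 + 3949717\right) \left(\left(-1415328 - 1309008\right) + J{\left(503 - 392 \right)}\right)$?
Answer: $-2503475885885$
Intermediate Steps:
$J{\left(s \right)} = 1$ ($J{\left(s \right)} = \frac{2 s}{2 s} = 2 s \frac{1}{2 s} = 1$)
$\left(-3030786 + 3949717\right) \left(\left(-1415328 - 1309008\right) + J{\left(503 - 392 \right)}\right) = \left(-3030786 + 3949717\right) \left(\left(-1415328 - 1309008\right) + 1\right) = 918931 \left(-2724336 + 1\right) = 918931 \left(-2724335\right) = -2503475885885$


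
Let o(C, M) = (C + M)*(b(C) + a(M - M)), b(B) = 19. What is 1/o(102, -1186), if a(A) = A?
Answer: -1/20596 ≈ -4.8553e-5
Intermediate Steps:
o(C, M) = 19*C + 19*M (o(C, M) = (C + M)*(19 + (M - M)) = (C + M)*(19 + 0) = (C + M)*19 = 19*C + 19*M)
1/o(102, -1186) = 1/(19*102 + 19*(-1186)) = 1/(1938 - 22534) = 1/(-20596) = -1/20596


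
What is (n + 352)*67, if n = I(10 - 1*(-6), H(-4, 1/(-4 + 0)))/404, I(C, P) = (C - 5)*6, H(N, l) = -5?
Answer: 4766179/202 ≈ 23595.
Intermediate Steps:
I(C, P) = -30 + 6*C (I(C, P) = (-5 + C)*6 = -30 + 6*C)
n = 33/202 (n = (-30 + 6*(10 - 1*(-6)))/404 = (-30 + 6*(10 + 6))*(1/404) = (-30 + 6*16)*(1/404) = (-30 + 96)*(1/404) = 66*(1/404) = 33/202 ≈ 0.16337)
(n + 352)*67 = (33/202 + 352)*67 = (71137/202)*67 = 4766179/202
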